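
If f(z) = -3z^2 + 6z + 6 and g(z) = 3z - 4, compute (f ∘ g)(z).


Substitute g(z) into f:
f(g(z)) = -3*(3z - 4)^2 + 6*(3z - 4) + 6
(3z - 4)^2 = 9z^2 - 24z + 16
Expand and combine: -27z^2 + 90z - 66


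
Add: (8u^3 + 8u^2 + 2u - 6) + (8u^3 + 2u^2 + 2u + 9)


Align terms by degree and add:
  8u^3 + 8u^2 + 2u - 6
+ 8u^3 + 2u^2 + 2u + 9
= 16u^3 + 10u^2 + 4u + 3


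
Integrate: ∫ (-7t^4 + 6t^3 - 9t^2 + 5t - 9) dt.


Reverse power rule on each term:
  ∫ -7t^4 dt = -(7/5)t^5
  ∫ 6t^3 dt = (3/2)t^4
  ∫ -9t^2 dt = -3t^3
  ∫ 5t dt = (5/2)t^2
  ∫ -9 dt = -9t
F(t) = -(7/5)t^5 + (3/2)t^4 - 3t^3 + (5/2)t^2 - 9t + C


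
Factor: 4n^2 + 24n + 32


Roots satisfy r1 + r2 = -b/a = -6 and r1*r2 = c/a = 8.
So r1 = -2, r2 = -4.
4n^2 + 24n + 32 = 4(n - r1)(n - r2) = 4(n + 2)(n + 4)


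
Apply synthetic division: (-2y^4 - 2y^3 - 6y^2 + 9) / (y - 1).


Synthetic division with c = 1. Coefficients: -2, -2, -6, 0, 9
Bring down -2.
  -2 * 1 = -2; -2 - 2 = -4
  -4 * 1 = -4; -4 - 6 = -10
  -10 * 1 = -10; -10 + 0 = -10
  -10 * 1 = -10; -10 + 9 = -1
Quotient: -2y^3 - 4y^2 - 10y - 10, Remainder: -1


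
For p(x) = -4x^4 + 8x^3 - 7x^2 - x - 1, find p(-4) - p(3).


p(-4) = -1645
p(3) = -175
p(-4) - p(3) = -1645 + 175 = -1470


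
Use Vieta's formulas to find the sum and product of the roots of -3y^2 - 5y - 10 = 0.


For ay^2+by+c=0: sum = -b/a, product = c/a.
a=-3, b=-5, c=-10
Sum = -(-5)/-3 = -5/3
Product = (-10)/-3 = 10/3


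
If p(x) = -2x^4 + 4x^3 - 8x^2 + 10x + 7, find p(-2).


Using direct substitution:
  -2 * (-2)^4 = -32
  4 * (-2)^3 = -32
  -8 * (-2)^2 = -32
  10 * (-2)^1 = -20
  constant: 7
Sum = -32 - 32 - 32 - 20 + 7 = -109


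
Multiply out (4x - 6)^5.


Expand (4x - 6)^5 by repeated multiplication:
  (4x - 6)^2 = 16x^2 - 48x + 36
  (4x - 6)^3 = 64x^3 - 288x^2 + 432x - 216
  (4x - 6)^4 = 256x^4 - 1536x^3 + 3456x^2 - 3456x + 1296
= 1024x^5 - 7680x^4 + 23040x^3 - 34560x^2 + 25920x - 7776


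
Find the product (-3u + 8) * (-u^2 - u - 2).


Distribute each term of the first polynomial:
  (-3u)(-u^2 - u - 2) = 3u^3 + 3u^2 + 6u
  (8)(-u^2 - u - 2) = -8u^2 - 8u - 16
Sum: 3u^3 - 5u^2 - 2u - 16


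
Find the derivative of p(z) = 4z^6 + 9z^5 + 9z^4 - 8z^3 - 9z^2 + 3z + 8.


Apply the power rule term by term:
  d/dz(4z^6) = 24z^5
  d/dz(9z^5) = 45z^4
  d/dz(9z^4) = 36z^3
  d/dz(-8z^3) = -24z^2
  d/dz(-9z^2) = -18z
  d/dz(3z) = 3
  d/dz(8) = 0
p'(z) = 24z^5 + 45z^4 + 36z^3 - 24z^2 - 18z + 3


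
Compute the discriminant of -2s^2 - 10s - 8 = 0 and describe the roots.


D = b^2 - 4ac = (-10)^2 - 4(-2)(-8) = 100 - 64 = 36
Since D > 0: two distinct rational roots


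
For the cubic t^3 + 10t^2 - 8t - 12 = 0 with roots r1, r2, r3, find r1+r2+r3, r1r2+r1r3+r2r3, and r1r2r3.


Monic cubic t^3+bt^2+ct+d=0: sum=-b, pairwise sum=c, product=-d.
b=10, c=-8, d=-12
r1+r2+r3 = -10
r1r2+r1r3+r2r3 = -8
r1r2r3 = 12


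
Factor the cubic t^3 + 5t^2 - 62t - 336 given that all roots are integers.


Try integer roots (divisors of -336). t=-7: p(-7)=0.
Divide out (t + 7): quotient is t^2 - 2t - 48.
Factor the quadratic: (t + 6)(t - 8)
Result: (t + 7)(t + 6)(t - 8)


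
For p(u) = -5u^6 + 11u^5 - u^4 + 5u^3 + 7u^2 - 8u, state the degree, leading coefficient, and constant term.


Highest power of u is 6, with coefficient -5. Constant term is 0.
Degree = 6, leading coefficient = -5, constant term = 0


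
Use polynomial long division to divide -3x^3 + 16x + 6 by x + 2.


(-3x^3 + 16x + 6) / (x + 2)
Step 1: -3x^2 * (x + 2) = -3x^3 - 6x^2; subtract.
Step 2: 6x * (x + 2) = 6x^2 + 12x; subtract.
Step 3: 4 * (x + 2) = 4x + 8; subtract.
Quotient: -3x^2 + 6x + 4, Remainder: -2


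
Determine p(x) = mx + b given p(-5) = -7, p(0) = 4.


p(x) = mx + b. Using p(-5)=-7, p(0)=4:
m = (-7 - 4)/(-5) = -11/-5 = 11/5
b = -7 - m*(-5) = -7 + 11 = 4
p(x) = (11/5)x + 4


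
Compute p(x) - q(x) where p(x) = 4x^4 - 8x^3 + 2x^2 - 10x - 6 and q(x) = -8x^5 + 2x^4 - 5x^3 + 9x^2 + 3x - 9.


Distribute the minus sign:
  (4x^4 - 8x^3 + 2x^2 - 10x - 6)
- (-8x^5 + 2x^4 - 5x^3 + 9x^2 + 3x - 9)
Negate second polynomial: 8x^5 - 2x^4 + 5x^3 - 9x^2 - 3x + 9
Add: 8x^5 + 2x^4 - 3x^3 - 7x^2 - 13x + 3


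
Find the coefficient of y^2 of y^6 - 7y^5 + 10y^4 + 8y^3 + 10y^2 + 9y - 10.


Read off the coefficient of y^2: 10


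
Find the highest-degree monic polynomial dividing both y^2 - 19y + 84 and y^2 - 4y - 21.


Factor each:
  y^2 - 19y + 84 = (y - 7)(y - 12)
  y^2 - 4y - 21 = (y - 7)(y + 3)
Common monic factor: y - 7


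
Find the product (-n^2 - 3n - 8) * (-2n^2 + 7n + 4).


Distribute each term of the first polynomial:
  (-n^2)(-2n^2 + 7n + 4) = 2n^4 - 7n^3 - 4n^2
  (-3n)(-2n^2 + 7n + 4) = 6n^3 - 21n^2 - 12n
  (-8)(-2n^2 + 7n + 4) = 16n^2 - 56n - 32
Sum: 2n^4 - n^3 - 9n^2 - 68n - 32


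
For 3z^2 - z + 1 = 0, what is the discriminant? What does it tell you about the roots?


D = b^2 - 4ac = (-1)^2 - 4(3)(1) = 1 - 12 = -11
Since D < 0: two complex conjugate roots (no real roots)


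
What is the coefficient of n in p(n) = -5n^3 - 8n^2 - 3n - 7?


Read off the coefficient of n: -3


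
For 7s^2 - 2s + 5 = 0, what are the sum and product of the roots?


For as^2+bs+c=0: sum = -b/a, product = c/a.
a=7, b=-2, c=5
Sum = -(-2)/7 = 2/7
Product = (5)/7 = 5/7


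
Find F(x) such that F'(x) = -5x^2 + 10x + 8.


Reverse power rule on each term:
  ∫ -5x^2 dx = -(5/3)x^3
  ∫ 10x dx = 5x^2
  ∫ 8 dx = 8x
F(x) = -(5/3)x^3 + 5x^2 + 8x + C


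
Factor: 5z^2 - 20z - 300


Roots satisfy r1 + r2 = -b/a = 4 and r1*r2 = c/a = -60.
So r1 = 10, r2 = -6.
5z^2 - 20z - 300 = 5(z - r1)(z - r2) = 5(z - 10)(z + 6)


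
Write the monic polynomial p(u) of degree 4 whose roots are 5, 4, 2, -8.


p(u) = (u - 5)(u - 4)(u - 2)(u + 8)
Expand: u^4 - 3u^3 - 50u^2 + 264u - 320


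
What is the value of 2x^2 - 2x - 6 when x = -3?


Using direct substitution:
  2 * (-3)^2 = 18
  -2 * (-3)^1 = 6
  constant: -6
Sum = 18 + 6 - 6 = 18


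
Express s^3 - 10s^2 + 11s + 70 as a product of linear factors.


Try integer roots (divisors of 70). s=5: p(5)=0.
Divide out (s - 5): quotient is s^2 - 5s - 14.
Factor the quadratic: (s + 2)(s - 7)
Result: (s - 5)(s + 2)(s - 7)


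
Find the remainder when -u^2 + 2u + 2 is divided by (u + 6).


By the Remainder Theorem, the remainder equals p(-6):
  -1*(-6)^2 = -36
  2*(-6)^1 = -12
  constant: 2
Sum: -36 - 12 + 2 = -46


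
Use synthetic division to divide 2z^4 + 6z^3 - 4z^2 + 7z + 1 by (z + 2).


Synthetic division with c = -2. Coefficients: 2, 6, -4, 7, 1
Bring down 2.
  2 * -2 = -4; -4 + 6 = 2
  2 * -2 = -4; -4 - 4 = -8
  -8 * -2 = 16; 16 + 7 = 23
  23 * -2 = -46; -46 + 1 = -45
Quotient: 2z^3 + 2z^2 - 8z + 23, Remainder: -45


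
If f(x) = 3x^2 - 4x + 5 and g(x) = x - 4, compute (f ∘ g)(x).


Substitute g(x) into f:
f(g(x)) = 3*(x - 4)^2 + (-4)*(x - 4) + 5
(x - 4)^2 = x^2 - 8x + 16
Expand and combine: 3x^2 - 28x + 69


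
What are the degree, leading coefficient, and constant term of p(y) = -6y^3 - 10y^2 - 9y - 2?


Highest power of y is 3, with coefficient -6. Constant term is -2.
Degree = 3, leading coefficient = -6, constant term = -2


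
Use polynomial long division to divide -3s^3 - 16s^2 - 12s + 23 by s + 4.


(-3s^3 - 16s^2 - 12s + 23) / (s + 4)
Step 1: -3s^2 * (s + 4) = -3s^3 - 12s^2; subtract.
Step 2: -4s * (s + 4) = -4s^2 - 16s; subtract.
Step 3: 4 * (s + 4) = 4s + 16; subtract.
Quotient: -3s^2 - 4s + 4, Remainder: 7


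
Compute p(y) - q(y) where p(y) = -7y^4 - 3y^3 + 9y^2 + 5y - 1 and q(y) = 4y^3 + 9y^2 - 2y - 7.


Distribute the minus sign:
  (-7y^4 - 3y^3 + 9y^2 + 5y - 1)
- (4y^3 + 9y^2 - 2y - 7)
Negate second polynomial: -4y^3 - 9y^2 + 2y + 7
Add: -7y^4 - 7y^3 + 7y + 6


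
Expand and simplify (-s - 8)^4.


Expand (-s - 8)^4 by repeated multiplication:
  (-s - 8)^2 = s^2 + 16s + 64
  (-s - 8)^3 = -s^3 - 24s^2 - 192s - 512
= s^4 + 32s^3 + 384s^2 + 2048s + 4096


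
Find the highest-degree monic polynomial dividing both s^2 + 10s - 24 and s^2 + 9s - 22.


Factor each:
  s^2 + 10s - 24 = (s - 2)(s + 12)
  s^2 + 9s - 22 = (s - 2)(s + 11)
Common monic factor: s - 2


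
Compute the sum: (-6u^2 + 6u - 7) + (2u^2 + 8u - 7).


Align terms by degree and add:
  -6u^2 + 6u - 7
+ 2u^2 + 8u - 7
= -4u^2 + 14u - 14


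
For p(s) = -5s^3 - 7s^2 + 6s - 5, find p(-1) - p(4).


p(-1) = -13
p(4) = -413
p(-1) - p(4) = -13 + 413 = 400


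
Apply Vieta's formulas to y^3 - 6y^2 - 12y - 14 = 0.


Monic cubic y^3+by^2+cy+d=0: sum=-b, pairwise sum=c, product=-d.
b=-6, c=-12, d=-14
r1+r2+r3 = 6
r1r2+r1r3+r2r3 = -12
r1r2r3 = 14


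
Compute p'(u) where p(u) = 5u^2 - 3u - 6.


Apply the power rule term by term:
  d/du(5u^2) = 10u
  d/du(-3u) = -3
  d/du(-6) = 0
p'(u) = 10u - 3


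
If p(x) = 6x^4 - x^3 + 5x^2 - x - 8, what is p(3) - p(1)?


p(3) = 493
p(1) = 1
p(3) - p(1) = 493 - 1 = 492


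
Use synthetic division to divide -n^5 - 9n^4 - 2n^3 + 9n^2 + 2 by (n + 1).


Synthetic division with c = -1. Coefficients: -1, -9, -2, 9, 0, 2
Bring down -1.
  -1 * -1 = 1; 1 - 9 = -8
  -8 * -1 = 8; 8 - 2 = 6
  6 * -1 = -6; -6 + 9 = 3
  3 * -1 = -3; -3 + 0 = -3
  -3 * -1 = 3; 3 + 2 = 5
Quotient: -n^4 - 8n^3 + 6n^2 + 3n - 3, Remainder: 5


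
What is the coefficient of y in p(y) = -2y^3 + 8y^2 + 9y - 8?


Read off the coefficient of y: 9


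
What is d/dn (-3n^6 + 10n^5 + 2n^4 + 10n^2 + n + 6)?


Apply the power rule term by term:
  d/dn(-3n^6) = -18n^5
  d/dn(10n^5) = 50n^4
  d/dn(2n^4) = 8n^3
  d/dn(10n^2) = 20n
  d/dn(n) = 1
  d/dn(6) = 0
p'(n) = -18n^5 + 50n^4 + 8n^3 + 20n + 1


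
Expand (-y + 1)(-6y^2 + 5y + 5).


Distribute each term of the first polynomial:
  (-y)(-6y^2 + 5y + 5) = 6y^3 - 5y^2 - 5y
  (1)(-6y^2 + 5y + 5) = -6y^2 + 5y + 5
Sum: 6y^3 - 11y^2 + 5


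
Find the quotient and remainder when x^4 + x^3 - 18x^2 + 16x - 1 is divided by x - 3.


(x^4 + x^3 - 18x^2 + 16x - 1) / (x - 3)
Step 1: x^3 * (x - 3) = x^4 - 3x^3; subtract.
Step 2: 4x^2 * (x - 3) = 4x^3 - 12x^2; subtract.
Step 3: -6x * (x - 3) = -6x^2 + 18x; subtract.
Step 4: -2 * (x - 3) = -2x + 6; subtract.
Quotient: x^3 + 4x^2 - 6x - 2, Remainder: -7


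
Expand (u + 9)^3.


Expand (u + 9)^3 by repeated multiplication:
  (u + 9)^2 = u^2 + 18u + 81
= u^3 + 27u^2 + 243u + 729


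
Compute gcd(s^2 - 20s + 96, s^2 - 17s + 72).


Factor each:
  s^2 - 20s + 96 = (s - 8)(s - 12)
  s^2 - 17s + 72 = (s - 8)(s - 9)
Common monic factor: s - 8


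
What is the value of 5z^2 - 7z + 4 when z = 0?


Using direct substitution:
  5 * (0)^2 = 0
  -7 * (0)^1 = 0
  constant: 4
Sum = 0 + 0 + 4 = 4


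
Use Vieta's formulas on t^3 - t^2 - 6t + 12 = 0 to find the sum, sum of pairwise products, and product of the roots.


Monic cubic t^3+bt^2+ct+d=0: sum=-b, pairwise sum=c, product=-d.
b=-1, c=-6, d=12
r1+r2+r3 = 1
r1r2+r1r3+r2r3 = -6
r1r2r3 = -12


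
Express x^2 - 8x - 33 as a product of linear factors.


Roots satisfy r1 + r2 = -b/a = 8 and r1*r2 = c/a = -33.
So r1 = 11, r2 = -3.
x^2 - 8x - 33 = (x - r1)(x - r2) = (x - 11)(x + 3)


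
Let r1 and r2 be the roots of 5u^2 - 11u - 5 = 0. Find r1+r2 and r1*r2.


For au^2+bu+c=0: sum = -b/a, product = c/a.
a=5, b=-11, c=-5
Sum = -(-11)/5 = 11/5
Product = (-5)/5 = -1


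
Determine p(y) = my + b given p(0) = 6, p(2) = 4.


p(y) = my + b. Using p(0)=6, p(2)=4:
m = (6 - 4)/(0 - 2) = 2/-2 = -1
b = 6 - m*(0) = 6 = 6
p(y) = -y + 6


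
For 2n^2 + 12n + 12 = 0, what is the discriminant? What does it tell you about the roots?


D = b^2 - 4ac = (12)^2 - 4(2)(12) = 144 - 96 = 48
Since D > 0: two distinct irrational roots


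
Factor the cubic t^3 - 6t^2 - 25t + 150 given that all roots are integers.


Try integer roots (divisors of 150). t=6: p(6)=0.
Divide out (t - 6): quotient is t^2 - 25.
Factor the quadratic: (t - 5)(t + 5)
Result: (t - 6)(t - 5)(t + 5)


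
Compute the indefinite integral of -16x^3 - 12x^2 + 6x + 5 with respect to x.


Reverse power rule on each term:
  ∫ -16x^3 dx = -4x^4
  ∫ -12x^2 dx = -4x^3
  ∫ 6x dx = 3x^2
  ∫ 5 dx = 5x
F(x) = -4x^4 - 4x^3 + 3x^2 + 5x + C


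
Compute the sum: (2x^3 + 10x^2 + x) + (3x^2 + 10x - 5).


Align terms by degree and add:
  2x^3 + 10x^2 + x
+ 3x^2 + 10x - 5
= 2x^3 + 13x^2 + 11x - 5


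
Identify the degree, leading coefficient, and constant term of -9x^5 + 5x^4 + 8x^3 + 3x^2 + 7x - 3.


Highest power of x is 5, with coefficient -9. Constant term is -3.
Degree = 5, leading coefficient = -9, constant term = -3


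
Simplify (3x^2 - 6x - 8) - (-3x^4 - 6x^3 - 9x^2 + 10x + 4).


Distribute the minus sign:
  (3x^2 - 6x - 8)
- (-3x^4 - 6x^3 - 9x^2 + 10x + 4)
Negate second polynomial: 3x^4 + 6x^3 + 9x^2 - 10x - 4
Add: 3x^4 + 6x^3 + 12x^2 - 16x - 12


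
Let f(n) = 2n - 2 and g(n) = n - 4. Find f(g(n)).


Substitute g(n) into f:
f(g(n)) = 2*(n - 4) + (-2)
Expand and combine: 2n - 10


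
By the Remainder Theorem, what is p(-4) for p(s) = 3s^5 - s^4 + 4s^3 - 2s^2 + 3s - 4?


By the Remainder Theorem, the remainder equals p(-4):
  3*(-4)^5 = -3072
  -1*(-4)^4 = -256
  4*(-4)^3 = -256
  -2*(-4)^2 = -32
  3*(-4)^1 = -12
  constant: -4
Sum: -3072 - 256 - 256 - 32 - 12 - 4 = -3632


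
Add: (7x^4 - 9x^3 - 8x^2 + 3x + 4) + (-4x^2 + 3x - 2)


Align terms by degree and add:
  7x^4 - 9x^3 - 8x^2 + 3x + 4
  -4x^2 + 3x - 2
= 7x^4 - 9x^3 - 12x^2 + 6x + 2


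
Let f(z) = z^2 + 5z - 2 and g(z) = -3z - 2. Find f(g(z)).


Substitute g(z) into f:
f(g(z)) = 1*(-3z - 2)^2 + 5*(-3z - 2) + (-2)
(-3z - 2)^2 = 9z^2 + 12z + 4
Expand and combine: 9z^2 - 3z - 8


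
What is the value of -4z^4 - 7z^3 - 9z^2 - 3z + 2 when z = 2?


Using direct substitution:
  -4 * (2)^4 = -64
  -7 * (2)^3 = -56
  -9 * (2)^2 = -36
  -3 * (2)^1 = -6
  constant: 2
Sum = -64 - 56 - 36 - 6 + 2 = -160


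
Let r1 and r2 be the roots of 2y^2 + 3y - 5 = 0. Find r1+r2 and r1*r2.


For ay^2+by+c=0: sum = -b/a, product = c/a.
a=2, b=3, c=-5
Sum = -(3)/2 = -3/2
Product = (-5)/2 = -5/2


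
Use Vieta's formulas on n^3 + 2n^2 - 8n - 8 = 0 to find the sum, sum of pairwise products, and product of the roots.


Monic cubic n^3+bn^2+cn+d=0: sum=-b, pairwise sum=c, product=-d.
b=2, c=-8, d=-8
r1+r2+r3 = -2
r1r2+r1r3+r2r3 = -8
r1r2r3 = 8


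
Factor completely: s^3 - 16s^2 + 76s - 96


Try integer roots (divisors of -96). s=2: p(2)=0.
Divide out (s - 2): quotient is s^2 - 14s + 48.
Factor the quadratic: (s - 6)(s - 8)
Result: (s - 2)(s - 6)(s - 8)


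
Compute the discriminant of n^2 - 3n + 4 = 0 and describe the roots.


D = b^2 - 4ac = (-3)^2 - 4(1)(4) = 9 - 16 = -7
Since D < 0: two complex conjugate roots (no real roots)


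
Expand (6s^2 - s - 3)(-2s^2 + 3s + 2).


Distribute each term of the first polynomial:
  (6s^2)(-2s^2 + 3s + 2) = -12s^4 + 18s^3 + 12s^2
  (-s)(-2s^2 + 3s + 2) = 2s^3 - 3s^2 - 2s
  (-3)(-2s^2 + 3s + 2) = 6s^2 - 9s - 6
Sum: -12s^4 + 20s^3 + 15s^2 - 11s - 6


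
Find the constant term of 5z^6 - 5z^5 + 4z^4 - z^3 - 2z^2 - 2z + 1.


Read off the constant term: 1


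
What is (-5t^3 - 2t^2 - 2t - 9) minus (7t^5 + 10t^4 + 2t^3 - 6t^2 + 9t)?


Distribute the minus sign:
  (-5t^3 - 2t^2 - 2t - 9)
- (7t^5 + 10t^4 + 2t^3 - 6t^2 + 9t)
Negate second polynomial: -7t^5 - 10t^4 - 2t^3 + 6t^2 - 9t
Add: -7t^5 - 10t^4 - 7t^3 + 4t^2 - 11t - 9


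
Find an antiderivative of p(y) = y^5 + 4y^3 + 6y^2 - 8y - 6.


Reverse power rule on each term:
  ∫ y^5 dy = (1/6)y^6
  ∫ 4y^3 dy = y^4
  ∫ 6y^2 dy = 2y^3
  ∫ -8y dy = -4y^2
  ∫ -6 dy = -6y
F(y) = (1/6)y^6 + y^4 + 2y^3 - 4y^2 - 6y + C


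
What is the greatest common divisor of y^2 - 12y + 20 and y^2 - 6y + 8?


Factor each:
  y^2 - 12y + 20 = (y - 2)(y - 10)
  y^2 - 6y + 8 = (y - 2)(y - 4)
Common monic factor: y - 2


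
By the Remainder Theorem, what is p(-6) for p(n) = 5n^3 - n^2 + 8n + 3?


By the Remainder Theorem, the remainder equals p(-6):
  5*(-6)^3 = -1080
  -1*(-6)^2 = -36
  8*(-6)^1 = -48
  constant: 3
Sum: -1080 - 36 - 48 + 3 = -1161


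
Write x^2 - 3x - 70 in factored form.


Roots satisfy r1 + r2 = -b/a = 3 and r1*r2 = c/a = -70.
So r1 = -7, r2 = 10.
x^2 - 3x - 70 = (x - r1)(x - r2) = (x + 7)(x - 10)


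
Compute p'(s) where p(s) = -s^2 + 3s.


Apply the power rule term by term:
  d/ds(-s^2) = -2s
  d/ds(3s) = 3
p'(s) = -2s + 3


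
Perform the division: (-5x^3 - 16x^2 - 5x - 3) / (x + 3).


(-5x^3 - 16x^2 - 5x - 3) / (x + 3)
Step 1: -5x^2 * (x + 3) = -5x^3 - 15x^2; subtract.
Step 2: -x * (x + 3) = -x^2 - 3x; subtract.
Step 3: -2 * (x + 3) = -2x - 6; subtract.
Quotient: -5x^2 - x - 2, Remainder: 3


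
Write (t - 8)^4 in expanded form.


Expand (t - 8)^4 by repeated multiplication:
  (t - 8)^2 = t^2 - 16t + 64
  (t - 8)^3 = t^3 - 24t^2 + 192t - 512
= t^4 - 32t^3 + 384t^2 - 2048t + 4096


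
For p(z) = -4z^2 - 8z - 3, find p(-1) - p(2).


p(-1) = 1
p(2) = -35
p(-1) - p(2) = 1 + 35 = 36


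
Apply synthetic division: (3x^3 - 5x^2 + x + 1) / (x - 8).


Synthetic division with c = 8. Coefficients: 3, -5, 1, 1
Bring down 3.
  3 * 8 = 24; 24 - 5 = 19
  19 * 8 = 152; 152 + 1 = 153
  153 * 8 = 1224; 1224 + 1 = 1225
Quotient: 3x^2 + 19x + 153, Remainder: 1225


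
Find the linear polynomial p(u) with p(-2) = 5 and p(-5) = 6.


p(u) = mu + b. Using p(-2)=5, p(-5)=6:
m = (5 - 6)/(-2 + 5) = -1/3 = -1/3
b = 5 - m*(-2) = 5 - 2/3 = 13/3
p(u) = -(1/3)u + (13/3)


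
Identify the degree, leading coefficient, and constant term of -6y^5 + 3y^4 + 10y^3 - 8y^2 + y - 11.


Highest power of y is 5, with coefficient -6. Constant term is -11.
Degree = 5, leading coefficient = -6, constant term = -11


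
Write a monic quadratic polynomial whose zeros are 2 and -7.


p(s) = (s - 2)(s + 7)
Expand: s^2 + 5s - 14


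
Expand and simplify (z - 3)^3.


Expand (z - 3)^3 by repeated multiplication:
  (z - 3)^2 = z^2 - 6z + 9
= z^3 - 9z^2 + 27z - 27


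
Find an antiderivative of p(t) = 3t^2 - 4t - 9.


Reverse power rule on each term:
  ∫ 3t^2 dt = t^3
  ∫ -4t dt = -2t^2
  ∫ -9 dt = -9t
F(t) = t^3 - 2t^2 - 9t + C


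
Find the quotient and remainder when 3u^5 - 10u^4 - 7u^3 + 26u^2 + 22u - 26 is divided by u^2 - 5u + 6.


(3u^5 - 10u^4 - 7u^3 + 26u^2 + 22u - 26) / (u^2 - 5u + 6)
Step 1: 3u^3 * (u^2 - 5u + 6) = 3u^5 - 15u^4 + 18u^3; subtract.
Step 2: 5u^2 * (u^2 - 5u + 6) = 5u^4 - 25u^3 + 30u^2; subtract.
Step 3: 0 * (u^2 - 5u + 6) = 0; subtract.
Step 4: -4 * (u^2 - 5u + 6) = -4u^2 + 20u - 24; subtract.
Quotient: 3u^3 + 5u^2 - 4, Remainder: 2u - 2


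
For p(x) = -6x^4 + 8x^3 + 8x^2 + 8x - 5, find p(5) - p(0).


p(5) = -2515
p(0) = -5
p(5) - p(0) = -2515 + 5 = -2510


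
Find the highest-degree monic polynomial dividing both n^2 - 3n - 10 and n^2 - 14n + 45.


Factor each:
  n^2 - 3n - 10 = (n - 5)(n + 2)
  n^2 - 14n + 45 = (n - 5)(n - 9)
Common monic factor: n - 5


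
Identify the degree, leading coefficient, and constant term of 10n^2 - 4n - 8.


Highest power of n is 2, with coefficient 10. Constant term is -8.
Degree = 2, leading coefficient = 10, constant term = -8


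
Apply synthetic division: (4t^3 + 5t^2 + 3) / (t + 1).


Synthetic division with c = -1. Coefficients: 4, 5, 0, 3
Bring down 4.
  4 * -1 = -4; -4 + 5 = 1
  1 * -1 = -1; -1 + 0 = -1
  -1 * -1 = 1; 1 + 3 = 4
Quotient: 4t^2 + t - 1, Remainder: 4


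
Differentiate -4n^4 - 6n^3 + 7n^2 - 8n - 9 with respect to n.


Apply the power rule term by term:
  d/dn(-4n^4) = -16n^3
  d/dn(-6n^3) = -18n^2
  d/dn(7n^2) = 14n
  d/dn(-8n) = -8
  d/dn(-9) = 0
p'(n) = -16n^3 - 18n^2 + 14n - 8


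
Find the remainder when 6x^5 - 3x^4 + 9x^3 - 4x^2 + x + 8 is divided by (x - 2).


By the Remainder Theorem, the remainder equals p(2):
  6*(2)^5 = 192
  -3*(2)^4 = -48
  9*(2)^3 = 72
  -4*(2)^2 = -16
  1*(2)^1 = 2
  constant: 8
Sum: 192 - 48 + 72 - 16 + 2 + 8 = 210


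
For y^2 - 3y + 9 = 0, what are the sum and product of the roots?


For ay^2+by+c=0: sum = -b/a, product = c/a.
a=1, b=-3, c=9
Sum = -(-3)/1 = 3
Product = (9)/1 = 9


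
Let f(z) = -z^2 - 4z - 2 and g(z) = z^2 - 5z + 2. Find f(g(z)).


Substitute g(z) into f:
f(g(z)) = -1*(z^2 - 5z + 2)^2 + (-4)*(z^2 - 5z + 2) + (-2)
(z^2 - 5z + 2)^2 = z^4 - 10z^3 + 29z^2 - 20z + 4
Expand and combine: -z^4 + 10z^3 - 33z^2 + 40z - 14


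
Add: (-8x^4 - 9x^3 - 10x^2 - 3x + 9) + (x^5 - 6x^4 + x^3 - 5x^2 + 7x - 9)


Align terms by degree and add:
  -8x^4 - 9x^3 - 10x^2 - 3x + 9
+ x^5 - 6x^4 + x^3 - 5x^2 + 7x - 9
= x^5 - 14x^4 - 8x^3 - 15x^2 + 4x


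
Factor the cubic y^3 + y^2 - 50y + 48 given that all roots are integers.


Try integer roots (divisors of 48). y=1: p(1)=0.
Divide out (y - 1): quotient is y^2 + 2y - 48.
Factor the quadratic: (y + 8)(y - 6)
Result: (y - 1)(y + 8)(y - 6)


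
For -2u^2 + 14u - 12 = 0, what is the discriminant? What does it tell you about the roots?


D = b^2 - 4ac = (14)^2 - 4(-2)(-12) = 196 - 96 = 100
Since D > 0: two distinct rational roots


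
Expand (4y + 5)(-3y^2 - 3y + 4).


Distribute each term of the first polynomial:
  (4y)(-3y^2 - 3y + 4) = -12y^3 - 12y^2 + 16y
  (5)(-3y^2 - 3y + 4) = -15y^2 - 15y + 20
Sum: -12y^3 - 27y^2 + y + 20


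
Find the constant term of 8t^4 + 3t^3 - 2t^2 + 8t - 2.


Read off the constant term: -2


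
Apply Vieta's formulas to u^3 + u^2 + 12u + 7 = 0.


Monic cubic u^3+bu^2+cu+d=0: sum=-b, pairwise sum=c, product=-d.
b=1, c=12, d=7
r1+r2+r3 = -1
r1r2+r1r3+r2r3 = 12
r1r2r3 = -7


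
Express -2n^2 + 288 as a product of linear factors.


Roots satisfy r1 + r2 = -b/a = 0 and r1*r2 = c/a = -144.
So r1 = 12, r2 = -12.
-2n^2 + 288 = -2(n - r1)(n - r2) = -2(n - 12)(n + 12)


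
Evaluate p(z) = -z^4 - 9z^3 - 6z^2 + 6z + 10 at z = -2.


Using direct substitution:
  -1 * (-2)^4 = -16
  -9 * (-2)^3 = 72
  -6 * (-2)^2 = -24
  6 * (-2)^1 = -12
  constant: 10
Sum = -16 + 72 - 24 - 12 + 10 = 30


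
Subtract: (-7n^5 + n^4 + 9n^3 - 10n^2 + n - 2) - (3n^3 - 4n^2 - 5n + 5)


Distribute the minus sign:
  (-7n^5 + n^4 + 9n^3 - 10n^2 + n - 2)
- (3n^3 - 4n^2 - 5n + 5)
Negate second polynomial: -3n^3 + 4n^2 + 5n - 5
Add: -7n^5 + n^4 + 6n^3 - 6n^2 + 6n - 7


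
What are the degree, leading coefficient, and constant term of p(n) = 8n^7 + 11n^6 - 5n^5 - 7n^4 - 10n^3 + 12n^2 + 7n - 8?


Highest power of n is 7, with coefficient 8. Constant term is -8.
Degree = 7, leading coefficient = 8, constant term = -8


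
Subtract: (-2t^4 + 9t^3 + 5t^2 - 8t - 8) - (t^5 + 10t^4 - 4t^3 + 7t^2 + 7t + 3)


Distribute the minus sign:
  (-2t^4 + 9t^3 + 5t^2 - 8t - 8)
- (t^5 + 10t^4 - 4t^3 + 7t^2 + 7t + 3)
Negate second polynomial: -t^5 - 10t^4 + 4t^3 - 7t^2 - 7t - 3
Add: -t^5 - 12t^4 + 13t^3 - 2t^2 - 15t - 11


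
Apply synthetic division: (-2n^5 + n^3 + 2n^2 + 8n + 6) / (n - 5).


Synthetic division with c = 5. Coefficients: -2, 0, 1, 2, 8, 6
Bring down -2.
  -2 * 5 = -10; -10 + 0 = -10
  -10 * 5 = -50; -50 + 1 = -49
  -49 * 5 = -245; -245 + 2 = -243
  -243 * 5 = -1215; -1215 + 8 = -1207
  -1207 * 5 = -6035; -6035 + 6 = -6029
Quotient: -2n^4 - 10n^3 - 49n^2 - 243n - 1207, Remainder: -6029


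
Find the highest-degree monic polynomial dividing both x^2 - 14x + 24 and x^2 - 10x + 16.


Factor each:
  x^2 - 14x + 24 = (x - 2)(x - 12)
  x^2 - 10x + 16 = (x - 2)(x - 8)
Common monic factor: x - 2


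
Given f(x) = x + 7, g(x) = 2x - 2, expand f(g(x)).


Substitute g(x) into f:
f(g(x)) = 1*(2x - 2) + 7
Expand and combine: 2x + 5


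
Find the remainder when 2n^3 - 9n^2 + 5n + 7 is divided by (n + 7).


By the Remainder Theorem, the remainder equals p(-7):
  2*(-7)^3 = -686
  -9*(-7)^2 = -441
  5*(-7)^1 = -35
  constant: 7
Sum: -686 - 441 - 35 + 7 = -1155


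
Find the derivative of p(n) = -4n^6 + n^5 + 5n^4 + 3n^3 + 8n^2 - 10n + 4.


Apply the power rule term by term:
  d/dn(-4n^6) = -24n^5
  d/dn(n^5) = 5n^4
  d/dn(5n^4) = 20n^3
  d/dn(3n^3) = 9n^2
  d/dn(8n^2) = 16n
  d/dn(-10n) = -10
  d/dn(4) = 0
p'(n) = -24n^5 + 5n^4 + 20n^3 + 9n^2 + 16n - 10


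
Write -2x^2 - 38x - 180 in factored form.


Roots satisfy r1 + r2 = -b/a = -19 and r1*r2 = c/a = 90.
So r1 = -10, r2 = -9.
-2x^2 - 38x - 180 = -2(x - r1)(x - r2) = -2(x + 10)(x + 9)


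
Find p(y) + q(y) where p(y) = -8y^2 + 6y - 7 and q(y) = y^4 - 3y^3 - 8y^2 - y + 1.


Align terms by degree and add:
  -8y^2 + 6y - 7
+ y^4 - 3y^3 - 8y^2 - y + 1
= y^4 - 3y^3 - 16y^2 + 5y - 6


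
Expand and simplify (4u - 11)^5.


Expand (4u - 11)^5 by repeated multiplication:
  (4u - 11)^2 = 16u^2 - 88u + 121
  (4u - 11)^3 = 64u^3 - 528u^2 + 1452u - 1331
  (4u - 11)^4 = 256u^4 - 2816u^3 + 11616u^2 - 21296u + 14641
= 1024u^5 - 14080u^4 + 77440u^3 - 212960u^2 + 292820u - 161051


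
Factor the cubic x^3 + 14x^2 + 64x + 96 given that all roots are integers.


Try integer roots (divisors of 96). x=-6: p(-6)=0.
Divide out (x + 6): quotient is x^2 + 8x + 16.
Factor the quadratic: (x + 4)(x + 4)
Result: (x + 6)(x + 4)(x + 4)


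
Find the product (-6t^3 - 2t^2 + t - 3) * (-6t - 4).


Distribute each term of the first polynomial:
  (-6t^3)(-6t - 4) = 36t^4 + 24t^3
  (-2t^2)(-6t - 4) = 12t^3 + 8t^2
  (t)(-6t - 4) = -6t^2 - 4t
  (-3)(-6t - 4) = 18t + 12
Sum: 36t^4 + 36t^3 + 2t^2 + 14t + 12


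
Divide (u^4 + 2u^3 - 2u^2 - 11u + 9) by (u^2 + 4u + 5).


(u^4 + 2u^3 - 2u^2 - 11u + 9) / (u^2 + 4u + 5)
Step 1: u^2 * (u^2 + 4u + 5) = u^4 + 4u^3 + 5u^2; subtract.
Step 2: -2u * (u^2 + 4u + 5) = -2u^3 - 8u^2 - 10u; subtract.
Step 3: 1 * (u^2 + 4u + 5) = u^2 + 4u + 5; subtract.
Quotient: u^2 - 2u + 1, Remainder: -5u + 4


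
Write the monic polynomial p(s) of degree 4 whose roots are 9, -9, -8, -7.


p(s) = (s - 9)(s + 9)(s + 8)(s + 7)
Expand: s^4 + 15s^3 - 25s^2 - 1215s - 4536


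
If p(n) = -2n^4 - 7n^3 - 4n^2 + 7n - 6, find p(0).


Using direct substitution:
  -2 * (0)^4 = 0
  -7 * (0)^3 = 0
  -4 * (0)^2 = 0
  7 * (0)^1 = 0
  constant: -6
Sum = 0 + 0 + 0 + 0 - 6 = -6


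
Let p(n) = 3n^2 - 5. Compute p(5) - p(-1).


p(5) = 70
p(-1) = -2
p(5) - p(-1) = 70 + 2 = 72


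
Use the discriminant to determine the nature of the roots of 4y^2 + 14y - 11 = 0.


D = b^2 - 4ac = (14)^2 - 4(4)(-11) = 196 + 176 = 372
Since D > 0: two distinct irrational roots


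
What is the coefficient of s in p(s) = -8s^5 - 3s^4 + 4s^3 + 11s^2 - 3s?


Read off the coefficient of s: -3


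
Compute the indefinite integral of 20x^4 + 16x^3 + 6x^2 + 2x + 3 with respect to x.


Reverse power rule on each term:
  ∫ 20x^4 dx = 4x^5
  ∫ 16x^3 dx = 4x^4
  ∫ 6x^2 dx = 2x^3
  ∫ 2x dx = x^2
  ∫ 3 dx = 3x
F(x) = 4x^5 + 4x^4 + 2x^3 + x^2 + 3x + C


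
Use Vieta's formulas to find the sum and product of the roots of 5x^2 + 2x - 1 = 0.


For ax^2+bx+c=0: sum = -b/a, product = c/a.
a=5, b=2, c=-1
Sum = -(2)/5 = -2/5
Product = (-1)/5 = -1/5


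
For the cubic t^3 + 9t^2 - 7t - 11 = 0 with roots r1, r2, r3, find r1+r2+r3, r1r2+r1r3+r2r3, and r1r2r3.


Monic cubic t^3+bt^2+ct+d=0: sum=-b, pairwise sum=c, product=-d.
b=9, c=-7, d=-11
r1+r2+r3 = -9
r1r2+r1r3+r2r3 = -7
r1r2r3 = 11


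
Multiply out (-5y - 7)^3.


Expand (-5y - 7)^3 by repeated multiplication:
  (-5y - 7)^2 = 25y^2 + 70y + 49
= -125y^3 - 525y^2 - 735y - 343


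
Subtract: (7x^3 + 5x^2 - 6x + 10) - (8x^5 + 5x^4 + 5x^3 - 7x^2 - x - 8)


Distribute the minus sign:
  (7x^3 + 5x^2 - 6x + 10)
- (8x^5 + 5x^4 + 5x^3 - 7x^2 - x - 8)
Negate second polynomial: -8x^5 - 5x^4 - 5x^3 + 7x^2 + x + 8
Add: -8x^5 - 5x^4 + 2x^3 + 12x^2 - 5x + 18


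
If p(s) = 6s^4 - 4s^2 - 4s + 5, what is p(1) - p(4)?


p(1) = 3
p(4) = 1461
p(1) - p(4) = 3 - 1461 = -1458


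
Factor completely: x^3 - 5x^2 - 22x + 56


Try integer roots (divisors of 56). x=-4: p(-4)=0.
Divide out (x + 4): quotient is x^2 - 9x + 14.
Factor the quadratic: (x - 7)(x - 2)
Result: (x + 4)(x - 7)(x - 2)


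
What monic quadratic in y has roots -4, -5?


p(y) = (y + 4)(y + 5)
Expand: y^2 + 9y + 20


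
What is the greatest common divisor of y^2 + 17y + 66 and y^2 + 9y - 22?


Factor each:
  y^2 + 17y + 66 = (y + 11)(y + 6)
  y^2 + 9y - 22 = (y + 11)(y - 2)
Common monic factor: y + 11


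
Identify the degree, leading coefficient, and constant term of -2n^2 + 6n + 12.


Highest power of n is 2, with coefficient -2. Constant term is 12.
Degree = 2, leading coefficient = -2, constant term = 12


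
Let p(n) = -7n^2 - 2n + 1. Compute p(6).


Using direct substitution:
  -7 * (6)^2 = -252
  -2 * (6)^1 = -12
  constant: 1
Sum = -252 - 12 + 1 = -263


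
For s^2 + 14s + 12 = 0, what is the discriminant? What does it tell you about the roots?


D = b^2 - 4ac = (14)^2 - 4(1)(12) = 196 - 48 = 148
Since D > 0: two distinct irrational roots


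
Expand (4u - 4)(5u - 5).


Distribute each term of the first polynomial:
  (4u)(5u - 5) = 20u^2 - 20u
  (-4)(5u - 5) = -20u + 20
Sum: 20u^2 - 40u + 20


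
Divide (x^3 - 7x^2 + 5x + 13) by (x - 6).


(x^3 - 7x^2 + 5x + 13) / (x - 6)
Step 1: x^2 * (x - 6) = x^3 - 6x^2; subtract.
Step 2: -x * (x - 6) = -x^2 + 6x; subtract.
Step 3: -1 * (x - 6) = -x + 6; subtract.
Quotient: x^2 - x - 1, Remainder: 7


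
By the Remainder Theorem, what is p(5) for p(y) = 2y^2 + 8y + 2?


By the Remainder Theorem, the remainder equals p(5):
  2*(5)^2 = 50
  8*(5)^1 = 40
  constant: 2
Sum: 50 + 40 + 2 = 92


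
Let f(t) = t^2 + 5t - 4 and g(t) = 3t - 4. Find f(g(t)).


Substitute g(t) into f:
f(g(t)) = 1*(3t - 4)^2 + 5*(3t - 4) + (-4)
(3t - 4)^2 = 9t^2 - 24t + 16
Expand and combine: 9t^2 - 9t - 8


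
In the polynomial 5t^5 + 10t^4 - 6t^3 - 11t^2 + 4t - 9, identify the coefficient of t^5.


Read off the coefficient of t^5: 5


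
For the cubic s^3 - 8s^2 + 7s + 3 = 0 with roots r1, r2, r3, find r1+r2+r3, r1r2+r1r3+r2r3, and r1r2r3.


Monic cubic s^3+bs^2+cs+d=0: sum=-b, pairwise sum=c, product=-d.
b=-8, c=7, d=3
r1+r2+r3 = 8
r1r2+r1r3+r2r3 = 7
r1r2r3 = -3


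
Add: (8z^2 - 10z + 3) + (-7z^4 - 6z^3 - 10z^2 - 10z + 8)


Align terms by degree and add:
  8z^2 - 10z + 3
  -7z^4 - 6z^3 - 10z^2 - 10z + 8
= -7z^4 - 6z^3 - 2z^2 - 20z + 11


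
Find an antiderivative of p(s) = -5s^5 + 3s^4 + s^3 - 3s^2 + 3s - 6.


Reverse power rule on each term:
  ∫ -5s^5 ds = -(5/6)s^6
  ∫ 3s^4 ds = (3/5)s^5
  ∫ s^3 ds = (1/4)s^4
  ∫ -3s^2 ds = -s^3
  ∫ 3s ds = (3/2)s^2
  ∫ -6 ds = -6s
F(s) = -(5/6)s^6 + (3/5)s^5 + (1/4)s^4 - s^3 + (3/2)s^2 - 6s + C


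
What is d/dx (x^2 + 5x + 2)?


Apply the power rule term by term:
  d/dx(x^2) = 2x
  d/dx(5x) = 5
  d/dx(2) = 0
p'(x) = 2x + 5


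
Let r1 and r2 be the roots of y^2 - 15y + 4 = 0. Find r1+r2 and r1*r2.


For ay^2+by+c=0: sum = -b/a, product = c/a.
a=1, b=-15, c=4
Sum = -(-15)/1 = 15
Product = (4)/1 = 4


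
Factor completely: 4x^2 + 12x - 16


Roots satisfy r1 + r2 = -b/a = -3 and r1*r2 = c/a = -4.
So r1 = 1, r2 = -4.
4x^2 + 12x - 16 = 4(x - r1)(x - r2) = 4(x - 1)(x + 4)


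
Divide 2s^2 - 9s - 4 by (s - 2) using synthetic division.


Synthetic division with c = 2. Coefficients: 2, -9, -4
Bring down 2.
  2 * 2 = 4; 4 - 9 = -5
  -5 * 2 = -10; -10 - 4 = -14
Quotient: 2s - 5, Remainder: -14


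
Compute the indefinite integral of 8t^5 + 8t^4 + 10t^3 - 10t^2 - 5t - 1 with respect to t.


Reverse power rule on each term:
  ∫ 8t^5 dt = (4/3)t^6
  ∫ 8t^4 dt = (8/5)t^5
  ∫ 10t^3 dt = (5/2)t^4
  ∫ -10t^2 dt = -(10/3)t^3
  ∫ -5t dt = -(5/2)t^2
  ∫ -1 dt = -t
F(t) = (4/3)t^6 + (8/5)t^5 + (5/2)t^4 - (10/3)t^3 - (5/2)t^2 - t + C


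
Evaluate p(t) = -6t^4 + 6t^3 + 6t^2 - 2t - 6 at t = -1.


Using direct substitution:
  -6 * (-1)^4 = -6
  6 * (-1)^3 = -6
  6 * (-1)^2 = 6
  -2 * (-1)^1 = 2
  constant: -6
Sum = -6 - 6 + 6 + 2 - 6 = -10


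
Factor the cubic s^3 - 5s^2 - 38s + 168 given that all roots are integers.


Try integer roots (divisors of 168). s=-6: p(-6)=0.
Divide out (s + 6): quotient is s^2 - 11s + 28.
Factor the quadratic: (s - 7)(s - 4)
Result: (s + 6)(s - 7)(s - 4)


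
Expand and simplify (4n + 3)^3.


Expand (4n + 3)^3 by repeated multiplication:
  (4n + 3)^2 = 16n^2 + 24n + 9
= 64n^3 + 144n^2 + 108n + 27


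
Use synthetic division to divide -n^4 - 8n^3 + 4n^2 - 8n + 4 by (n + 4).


Synthetic division with c = -4. Coefficients: -1, -8, 4, -8, 4
Bring down -1.
  -1 * -4 = 4; 4 - 8 = -4
  -4 * -4 = 16; 16 + 4 = 20
  20 * -4 = -80; -80 - 8 = -88
  -88 * -4 = 352; 352 + 4 = 356
Quotient: -n^3 - 4n^2 + 20n - 88, Remainder: 356


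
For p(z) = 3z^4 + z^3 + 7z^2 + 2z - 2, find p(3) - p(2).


p(3) = 337
p(2) = 86
p(3) - p(2) = 337 - 86 = 251


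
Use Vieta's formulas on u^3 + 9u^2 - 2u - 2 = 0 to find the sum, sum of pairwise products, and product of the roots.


Monic cubic u^3+bu^2+cu+d=0: sum=-b, pairwise sum=c, product=-d.
b=9, c=-2, d=-2
r1+r2+r3 = -9
r1r2+r1r3+r2r3 = -2
r1r2r3 = 2


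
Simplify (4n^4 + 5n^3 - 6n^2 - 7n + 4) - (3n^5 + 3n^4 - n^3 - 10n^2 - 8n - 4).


Distribute the minus sign:
  (4n^4 + 5n^3 - 6n^2 - 7n + 4)
- (3n^5 + 3n^4 - n^3 - 10n^2 - 8n - 4)
Negate second polynomial: -3n^5 - 3n^4 + n^3 + 10n^2 + 8n + 4
Add: -3n^5 + n^4 + 6n^3 + 4n^2 + n + 8


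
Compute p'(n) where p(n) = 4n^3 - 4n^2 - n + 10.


Apply the power rule term by term:
  d/dn(4n^3) = 12n^2
  d/dn(-4n^2) = -8n
  d/dn(-n) = -1
  d/dn(10) = 0
p'(n) = 12n^2 - 8n - 1


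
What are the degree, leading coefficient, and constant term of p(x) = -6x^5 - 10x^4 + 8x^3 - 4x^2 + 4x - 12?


Highest power of x is 5, with coefficient -6. Constant term is -12.
Degree = 5, leading coefficient = -6, constant term = -12


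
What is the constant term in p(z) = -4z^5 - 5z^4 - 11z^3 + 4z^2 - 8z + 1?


Read off the constant term: 1


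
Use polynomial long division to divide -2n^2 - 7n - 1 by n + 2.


(-2n^2 - 7n - 1) / (n + 2)
Step 1: -2n * (n + 2) = -2n^2 - 4n; subtract.
Step 2: -3 * (n + 2) = -3n - 6; subtract.
Quotient: -2n - 3, Remainder: 5


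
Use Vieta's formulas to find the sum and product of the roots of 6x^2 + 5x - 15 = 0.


For ax^2+bx+c=0: sum = -b/a, product = c/a.
a=6, b=5, c=-15
Sum = -(5)/6 = -5/6
Product = (-15)/6 = -5/2


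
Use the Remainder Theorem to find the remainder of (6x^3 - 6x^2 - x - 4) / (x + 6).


By the Remainder Theorem, the remainder equals p(-6):
  6*(-6)^3 = -1296
  -6*(-6)^2 = -216
  -1*(-6)^1 = 6
  constant: -4
Sum: -1296 - 216 + 6 - 4 = -1510


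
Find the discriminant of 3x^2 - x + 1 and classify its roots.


D = b^2 - 4ac = (-1)^2 - 4(3)(1) = 1 - 12 = -11
Since D < 0: two complex conjugate roots (no real roots)


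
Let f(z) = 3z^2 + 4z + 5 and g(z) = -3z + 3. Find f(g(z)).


Substitute g(z) into f:
f(g(z)) = 3*(-3z + 3)^2 + 4*(-3z + 3) + 5
(-3z + 3)^2 = 9z^2 - 18z + 9
Expand and combine: 27z^2 - 66z + 44


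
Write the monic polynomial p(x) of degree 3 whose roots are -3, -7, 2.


p(x) = (x + 3)(x + 7)(x - 2)
Expand: x^3 + 8x^2 + x - 42


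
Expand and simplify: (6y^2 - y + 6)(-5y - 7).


Distribute each term of the first polynomial:
  (6y^2)(-5y - 7) = -30y^3 - 42y^2
  (-y)(-5y - 7) = 5y^2 + 7y
  (6)(-5y - 7) = -30y - 42
Sum: -30y^3 - 37y^2 - 23y - 42


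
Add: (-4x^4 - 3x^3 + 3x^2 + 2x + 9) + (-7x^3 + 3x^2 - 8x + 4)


Align terms by degree and add:
  -4x^4 - 3x^3 + 3x^2 + 2x + 9
  -7x^3 + 3x^2 - 8x + 4
= -4x^4 - 10x^3 + 6x^2 - 6x + 13


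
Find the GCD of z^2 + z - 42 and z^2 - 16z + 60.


Factor each:
  z^2 + z - 42 = (z - 6)(z + 7)
  z^2 - 16z + 60 = (z - 6)(z - 10)
Common monic factor: z - 6


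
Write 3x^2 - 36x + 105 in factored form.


Roots satisfy r1 + r2 = -b/a = 12 and r1*r2 = c/a = 35.
So r1 = 7, r2 = 5.
3x^2 - 36x + 105 = 3(x - r1)(x - r2) = 3(x - 7)(x - 5)


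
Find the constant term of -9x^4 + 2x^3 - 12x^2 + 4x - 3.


Read off the constant term: -3


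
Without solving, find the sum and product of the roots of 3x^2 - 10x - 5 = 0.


For ax^2+bx+c=0: sum = -b/a, product = c/a.
a=3, b=-10, c=-5
Sum = -(-10)/3 = 10/3
Product = (-5)/3 = -5/3


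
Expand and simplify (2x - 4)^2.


Expand (2x - 4)^2 by repeated multiplication:
= 4x^2 - 16x + 16


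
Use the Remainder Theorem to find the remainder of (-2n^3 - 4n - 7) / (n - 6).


By the Remainder Theorem, the remainder equals p(6):
  -2*(6)^3 = -432
  0*(6)^2 = 0
  -4*(6)^1 = -24
  constant: -7
Sum: -432 + 0 - 24 - 7 = -463


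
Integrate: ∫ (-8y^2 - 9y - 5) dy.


Reverse power rule on each term:
  ∫ -8y^2 dy = -(8/3)y^3
  ∫ -9y dy = -(9/2)y^2
  ∫ -5 dy = -5y
F(y) = -(8/3)y^3 - (9/2)y^2 - 5y + C


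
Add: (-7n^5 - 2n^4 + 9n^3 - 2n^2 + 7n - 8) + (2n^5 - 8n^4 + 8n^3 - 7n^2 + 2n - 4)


Align terms by degree and add:
  -7n^5 - 2n^4 + 9n^3 - 2n^2 + 7n - 8
+ 2n^5 - 8n^4 + 8n^3 - 7n^2 + 2n - 4
= -5n^5 - 10n^4 + 17n^3 - 9n^2 + 9n - 12


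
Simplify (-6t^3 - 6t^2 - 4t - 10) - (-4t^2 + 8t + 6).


Distribute the minus sign:
  (-6t^3 - 6t^2 - 4t - 10)
- (-4t^2 + 8t + 6)
Negate second polynomial: 4t^2 - 8t - 6
Add: -6t^3 - 2t^2 - 12t - 16


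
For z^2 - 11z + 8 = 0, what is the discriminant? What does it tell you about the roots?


D = b^2 - 4ac = (-11)^2 - 4(1)(8) = 121 - 32 = 89
Since D > 0: two distinct irrational roots


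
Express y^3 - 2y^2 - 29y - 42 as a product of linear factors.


Try integer roots (divisors of -42). y=7: p(7)=0.
Divide out (y - 7): quotient is y^2 + 5y + 6.
Factor the quadratic: (y + 2)(y + 3)
Result: (y - 7)(y + 2)(y + 3)


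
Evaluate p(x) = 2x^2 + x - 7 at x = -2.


Using direct substitution:
  2 * (-2)^2 = 8
  1 * (-2)^1 = -2
  constant: -7
Sum = 8 - 2 - 7 = -1


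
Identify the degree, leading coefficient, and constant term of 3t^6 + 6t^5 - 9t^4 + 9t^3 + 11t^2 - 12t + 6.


Highest power of t is 6, with coefficient 3. Constant term is 6.
Degree = 6, leading coefficient = 3, constant term = 6


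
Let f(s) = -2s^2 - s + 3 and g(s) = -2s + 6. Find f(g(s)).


Substitute g(s) into f:
f(g(s)) = -2*(-2s + 6)^2 + (-1)*(-2s + 6) + 3
(-2s + 6)^2 = 4s^2 - 24s + 36
Expand and combine: -8s^2 + 50s - 75


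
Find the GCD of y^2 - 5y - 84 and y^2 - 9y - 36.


Factor each:
  y^2 - 5y - 84 = (y - 12)(y + 7)
  y^2 - 9y - 36 = (y - 12)(y + 3)
Common monic factor: y - 12


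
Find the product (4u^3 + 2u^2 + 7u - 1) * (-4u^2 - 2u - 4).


Distribute each term of the first polynomial:
  (4u^3)(-4u^2 - 2u - 4) = -16u^5 - 8u^4 - 16u^3
  (2u^2)(-4u^2 - 2u - 4) = -8u^4 - 4u^3 - 8u^2
  (7u)(-4u^2 - 2u - 4) = -28u^3 - 14u^2 - 28u
  (-1)(-4u^2 - 2u - 4) = 4u^2 + 2u + 4
Sum: -16u^5 - 16u^4 - 48u^3 - 18u^2 - 26u + 4


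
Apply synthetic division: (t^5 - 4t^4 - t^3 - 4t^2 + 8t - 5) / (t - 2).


Synthetic division with c = 2. Coefficients: 1, -4, -1, -4, 8, -5
Bring down 1.
  1 * 2 = 2; 2 - 4 = -2
  -2 * 2 = -4; -4 - 1 = -5
  -5 * 2 = -10; -10 - 4 = -14
  -14 * 2 = -28; -28 + 8 = -20
  -20 * 2 = -40; -40 - 5 = -45
Quotient: t^4 - 2t^3 - 5t^2 - 14t - 20, Remainder: -45


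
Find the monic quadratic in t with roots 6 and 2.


p(t) = (t - 6)(t - 2)
Expand: t^2 - 8t + 12


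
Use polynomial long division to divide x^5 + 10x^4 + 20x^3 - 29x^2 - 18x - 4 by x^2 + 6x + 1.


(x^5 + 10x^4 + 20x^3 - 29x^2 - 18x - 4) / (x^2 + 6x + 1)
Step 1: x^3 * (x^2 + 6x + 1) = x^5 + 6x^4 + x^3; subtract.
Step 2: 4x^2 * (x^2 + 6x + 1) = 4x^4 + 24x^3 + 4x^2; subtract.
Step 3: -5x * (x^2 + 6x + 1) = -5x^3 - 30x^2 - 5x; subtract.
Step 4: -3 * (x^2 + 6x + 1) = -3x^2 - 18x - 3; subtract.
Quotient: x^3 + 4x^2 - 5x - 3, Remainder: 5x - 1


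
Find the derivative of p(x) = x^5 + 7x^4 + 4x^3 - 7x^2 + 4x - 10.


Apply the power rule term by term:
  d/dx(x^5) = 5x^4
  d/dx(7x^4) = 28x^3
  d/dx(4x^3) = 12x^2
  d/dx(-7x^2) = -14x
  d/dx(4x) = 4
  d/dx(-10) = 0
p'(x) = 5x^4 + 28x^3 + 12x^2 - 14x + 4


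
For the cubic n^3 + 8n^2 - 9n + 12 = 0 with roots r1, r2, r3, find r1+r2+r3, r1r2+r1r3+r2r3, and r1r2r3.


Monic cubic n^3+bn^2+cn+d=0: sum=-b, pairwise sum=c, product=-d.
b=8, c=-9, d=12
r1+r2+r3 = -8
r1r2+r1r3+r2r3 = -9
r1r2r3 = -12
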